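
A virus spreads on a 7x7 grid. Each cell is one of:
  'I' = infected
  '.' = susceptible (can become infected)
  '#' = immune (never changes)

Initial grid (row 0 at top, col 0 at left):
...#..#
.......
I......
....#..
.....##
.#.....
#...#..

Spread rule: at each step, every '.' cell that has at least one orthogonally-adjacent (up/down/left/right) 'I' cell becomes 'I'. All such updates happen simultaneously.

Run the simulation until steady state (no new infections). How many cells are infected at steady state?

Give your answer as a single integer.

Step 0 (initial): 1 infected
Step 1: +3 new -> 4 infected
Step 2: +5 new -> 9 infected
Step 3: +6 new -> 15 infected
Step 4: +5 new -> 20 infected
Step 5: +4 new -> 24 infected
Step 6: +7 new -> 31 infected
Step 7: +6 new -> 37 infected
Step 8: +1 new -> 38 infected
Step 9: +2 new -> 40 infected
Step 10: +1 new -> 41 infected
Step 11: +0 new -> 41 infected

Answer: 41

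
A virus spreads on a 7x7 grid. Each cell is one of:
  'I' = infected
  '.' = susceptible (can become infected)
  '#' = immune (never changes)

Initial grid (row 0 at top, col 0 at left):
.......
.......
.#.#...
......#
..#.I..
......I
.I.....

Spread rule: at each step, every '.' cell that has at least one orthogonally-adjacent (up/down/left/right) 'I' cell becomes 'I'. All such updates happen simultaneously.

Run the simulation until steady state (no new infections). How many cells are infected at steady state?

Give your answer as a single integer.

Answer: 45

Derivation:
Step 0 (initial): 3 infected
Step 1: +10 new -> 13 infected
Step 2: +10 new -> 23 infected
Step 3: +5 new -> 28 infected
Step 4: +6 new -> 34 infected
Step 5: +5 new -> 39 infected
Step 6: +4 new -> 43 infected
Step 7: +2 new -> 45 infected
Step 8: +0 new -> 45 infected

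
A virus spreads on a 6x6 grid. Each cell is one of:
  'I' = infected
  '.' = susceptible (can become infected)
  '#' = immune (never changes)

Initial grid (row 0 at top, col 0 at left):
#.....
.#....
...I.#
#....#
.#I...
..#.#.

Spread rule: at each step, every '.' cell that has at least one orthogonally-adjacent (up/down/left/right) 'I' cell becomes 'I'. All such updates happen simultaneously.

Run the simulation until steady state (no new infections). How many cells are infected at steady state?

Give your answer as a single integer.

Answer: 25

Derivation:
Step 0 (initial): 2 infected
Step 1: +6 new -> 8 infected
Step 2: +8 new -> 16 infected
Step 3: +5 new -> 21 infected
Step 4: +4 new -> 25 infected
Step 5: +0 new -> 25 infected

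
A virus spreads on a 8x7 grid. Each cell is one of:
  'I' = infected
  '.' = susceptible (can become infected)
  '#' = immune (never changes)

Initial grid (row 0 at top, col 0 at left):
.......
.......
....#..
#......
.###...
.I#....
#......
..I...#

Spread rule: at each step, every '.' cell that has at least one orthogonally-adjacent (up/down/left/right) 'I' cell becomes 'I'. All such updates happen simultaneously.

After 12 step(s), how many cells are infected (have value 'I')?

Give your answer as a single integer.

Step 0 (initial): 2 infected
Step 1: +5 new -> 7 infected
Step 2: +4 new -> 11 infected
Step 3: +3 new -> 14 infected
Step 4: +2 new -> 16 infected
Step 5: +3 new -> 19 infected
Step 6: +3 new -> 22 infected
Step 7: +3 new -> 25 infected
Step 8: +4 new -> 29 infected
Step 9: +5 new -> 34 infected
Step 10: +6 new -> 40 infected
Step 11: +5 new -> 45 infected
Step 12: +2 new -> 47 infected

Answer: 47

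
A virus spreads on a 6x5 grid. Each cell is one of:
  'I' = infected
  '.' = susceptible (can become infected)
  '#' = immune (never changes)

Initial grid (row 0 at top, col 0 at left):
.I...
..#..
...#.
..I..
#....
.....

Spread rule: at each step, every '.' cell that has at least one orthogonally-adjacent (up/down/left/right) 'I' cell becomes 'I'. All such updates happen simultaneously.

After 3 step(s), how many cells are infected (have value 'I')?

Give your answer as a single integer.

Step 0 (initial): 2 infected
Step 1: +7 new -> 9 infected
Step 2: +8 new -> 17 infected
Step 3: +7 new -> 24 infected

Answer: 24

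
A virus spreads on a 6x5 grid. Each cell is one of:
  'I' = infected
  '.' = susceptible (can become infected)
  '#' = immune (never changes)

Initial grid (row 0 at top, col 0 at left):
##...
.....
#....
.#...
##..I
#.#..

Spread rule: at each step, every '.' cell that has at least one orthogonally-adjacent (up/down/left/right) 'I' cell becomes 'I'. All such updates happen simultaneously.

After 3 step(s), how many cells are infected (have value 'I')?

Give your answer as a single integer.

Step 0 (initial): 1 infected
Step 1: +3 new -> 4 infected
Step 2: +4 new -> 8 infected
Step 3: +3 new -> 11 infected

Answer: 11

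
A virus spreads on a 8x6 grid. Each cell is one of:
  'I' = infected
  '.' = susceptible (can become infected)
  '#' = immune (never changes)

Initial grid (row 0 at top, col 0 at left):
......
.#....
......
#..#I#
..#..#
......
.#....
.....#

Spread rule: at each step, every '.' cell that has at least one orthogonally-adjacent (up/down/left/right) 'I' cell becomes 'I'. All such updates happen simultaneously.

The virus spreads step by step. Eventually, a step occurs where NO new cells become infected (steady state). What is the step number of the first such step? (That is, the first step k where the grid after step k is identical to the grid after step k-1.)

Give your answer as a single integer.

Step 0 (initial): 1 infected
Step 1: +2 new -> 3 infected
Step 2: +5 new -> 8 infected
Step 3: +7 new -> 15 infected
Step 4: +9 new -> 24 infected
Step 5: +6 new -> 30 infected
Step 6: +5 new -> 35 infected
Step 7: +4 new -> 39 infected
Step 8: +1 new -> 40 infected
Step 9: +0 new -> 40 infected

Answer: 9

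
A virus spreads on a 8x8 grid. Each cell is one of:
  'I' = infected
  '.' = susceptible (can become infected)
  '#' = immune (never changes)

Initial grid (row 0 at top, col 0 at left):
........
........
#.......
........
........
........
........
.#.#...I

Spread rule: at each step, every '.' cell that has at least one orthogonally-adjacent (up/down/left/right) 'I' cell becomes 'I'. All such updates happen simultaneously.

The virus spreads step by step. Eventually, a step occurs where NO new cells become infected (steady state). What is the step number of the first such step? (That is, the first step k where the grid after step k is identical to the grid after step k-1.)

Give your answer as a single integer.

Answer: 15

Derivation:
Step 0 (initial): 1 infected
Step 1: +2 new -> 3 infected
Step 2: +3 new -> 6 infected
Step 3: +4 new -> 10 infected
Step 4: +4 new -> 14 infected
Step 5: +5 new -> 19 infected
Step 6: +6 new -> 25 infected
Step 7: +8 new -> 33 infected
Step 8: +7 new -> 40 infected
Step 9: +7 new -> 47 infected
Step 10: +5 new -> 52 infected
Step 11: +4 new -> 56 infected
Step 12: +2 new -> 58 infected
Step 13: +2 new -> 60 infected
Step 14: +1 new -> 61 infected
Step 15: +0 new -> 61 infected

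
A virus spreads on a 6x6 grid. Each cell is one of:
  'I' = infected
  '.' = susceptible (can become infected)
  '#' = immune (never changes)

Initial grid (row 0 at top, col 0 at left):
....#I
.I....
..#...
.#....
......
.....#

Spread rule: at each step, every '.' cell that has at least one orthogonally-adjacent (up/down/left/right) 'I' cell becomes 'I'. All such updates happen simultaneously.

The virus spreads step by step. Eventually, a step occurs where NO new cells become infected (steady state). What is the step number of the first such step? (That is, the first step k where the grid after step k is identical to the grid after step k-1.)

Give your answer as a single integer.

Step 0 (initial): 2 infected
Step 1: +5 new -> 7 infected
Step 2: +6 new -> 13 infected
Step 3: +5 new -> 18 infected
Step 4: +4 new -> 22 infected
Step 5: +5 new -> 27 infected
Step 6: +4 new -> 31 infected
Step 7: +1 new -> 32 infected
Step 8: +0 new -> 32 infected

Answer: 8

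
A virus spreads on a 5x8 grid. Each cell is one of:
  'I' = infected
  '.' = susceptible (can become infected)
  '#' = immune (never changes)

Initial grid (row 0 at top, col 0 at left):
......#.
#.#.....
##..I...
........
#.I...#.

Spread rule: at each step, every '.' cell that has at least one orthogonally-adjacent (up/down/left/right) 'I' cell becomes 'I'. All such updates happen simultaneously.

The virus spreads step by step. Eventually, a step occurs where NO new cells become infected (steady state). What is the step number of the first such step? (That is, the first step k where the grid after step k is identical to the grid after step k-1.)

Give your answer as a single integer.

Answer: 7

Derivation:
Step 0 (initial): 2 infected
Step 1: +7 new -> 9 infected
Step 2: +9 new -> 18 infected
Step 3: +7 new -> 25 infected
Step 4: +3 new -> 28 infected
Step 5: +3 new -> 31 infected
Step 6: +2 new -> 33 infected
Step 7: +0 new -> 33 infected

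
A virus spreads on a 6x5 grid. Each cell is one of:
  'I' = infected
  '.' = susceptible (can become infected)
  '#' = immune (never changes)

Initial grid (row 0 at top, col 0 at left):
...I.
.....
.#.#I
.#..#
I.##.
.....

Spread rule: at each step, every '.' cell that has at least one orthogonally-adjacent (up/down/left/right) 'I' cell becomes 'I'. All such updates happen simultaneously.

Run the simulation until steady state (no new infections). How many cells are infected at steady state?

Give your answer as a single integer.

Step 0 (initial): 3 infected
Step 1: +7 new -> 10 infected
Step 2: +4 new -> 14 infected
Step 3: +5 new -> 19 infected
Step 4: +2 new -> 21 infected
Step 5: +2 new -> 23 infected
Step 6: +1 new -> 24 infected
Step 7: +0 new -> 24 infected

Answer: 24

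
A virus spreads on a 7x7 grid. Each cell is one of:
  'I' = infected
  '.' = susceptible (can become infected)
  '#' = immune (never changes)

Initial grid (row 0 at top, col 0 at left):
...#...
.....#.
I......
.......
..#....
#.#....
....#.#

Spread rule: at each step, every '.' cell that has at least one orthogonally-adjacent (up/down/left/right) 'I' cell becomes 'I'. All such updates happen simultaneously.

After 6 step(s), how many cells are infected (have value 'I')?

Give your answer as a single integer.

Step 0 (initial): 1 infected
Step 1: +3 new -> 4 infected
Step 2: +5 new -> 9 infected
Step 3: +5 new -> 14 infected
Step 4: +5 new -> 19 infected
Step 5: +5 new -> 24 infected
Step 6: +7 new -> 31 infected

Answer: 31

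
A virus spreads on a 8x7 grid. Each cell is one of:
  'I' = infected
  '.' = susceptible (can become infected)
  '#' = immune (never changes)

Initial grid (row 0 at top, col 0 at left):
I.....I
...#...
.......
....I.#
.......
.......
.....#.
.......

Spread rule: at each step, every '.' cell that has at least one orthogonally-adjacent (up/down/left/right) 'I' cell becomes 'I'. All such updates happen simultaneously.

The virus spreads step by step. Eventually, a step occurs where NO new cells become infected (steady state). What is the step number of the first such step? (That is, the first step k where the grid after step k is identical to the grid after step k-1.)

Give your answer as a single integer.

Step 0 (initial): 3 infected
Step 1: +8 new -> 11 infected
Step 2: +13 new -> 24 infected
Step 3: +11 new -> 35 infected
Step 4: +6 new -> 41 infected
Step 5: +6 new -> 47 infected
Step 6: +4 new -> 51 infected
Step 7: +2 new -> 53 infected
Step 8: +0 new -> 53 infected

Answer: 8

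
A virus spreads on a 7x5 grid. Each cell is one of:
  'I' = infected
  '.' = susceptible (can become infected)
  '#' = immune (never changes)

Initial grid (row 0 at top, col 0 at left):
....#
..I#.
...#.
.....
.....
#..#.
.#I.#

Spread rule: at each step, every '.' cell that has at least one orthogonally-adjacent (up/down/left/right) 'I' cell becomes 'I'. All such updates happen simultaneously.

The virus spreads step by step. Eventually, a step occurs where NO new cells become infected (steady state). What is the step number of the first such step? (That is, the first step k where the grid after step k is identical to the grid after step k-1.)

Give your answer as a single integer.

Step 0 (initial): 2 infected
Step 1: +5 new -> 7 infected
Step 2: +7 new -> 14 infected
Step 3: +6 new -> 20 infected
Step 4: +4 new -> 24 infected
Step 5: +2 new -> 26 infected
Step 6: +1 new -> 27 infected
Step 7: +0 new -> 27 infected

Answer: 7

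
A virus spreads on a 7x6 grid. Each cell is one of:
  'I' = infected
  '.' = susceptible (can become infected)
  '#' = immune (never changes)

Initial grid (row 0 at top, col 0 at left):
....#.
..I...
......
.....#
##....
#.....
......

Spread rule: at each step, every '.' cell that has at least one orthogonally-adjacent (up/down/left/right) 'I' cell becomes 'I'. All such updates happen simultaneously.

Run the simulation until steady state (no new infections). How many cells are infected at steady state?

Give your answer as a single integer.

Answer: 37

Derivation:
Step 0 (initial): 1 infected
Step 1: +4 new -> 5 infected
Step 2: +7 new -> 12 infected
Step 3: +7 new -> 19 infected
Step 4: +6 new -> 25 infected
Step 5: +4 new -> 29 infected
Step 6: +4 new -> 33 infected
Step 7: +3 new -> 36 infected
Step 8: +1 new -> 37 infected
Step 9: +0 new -> 37 infected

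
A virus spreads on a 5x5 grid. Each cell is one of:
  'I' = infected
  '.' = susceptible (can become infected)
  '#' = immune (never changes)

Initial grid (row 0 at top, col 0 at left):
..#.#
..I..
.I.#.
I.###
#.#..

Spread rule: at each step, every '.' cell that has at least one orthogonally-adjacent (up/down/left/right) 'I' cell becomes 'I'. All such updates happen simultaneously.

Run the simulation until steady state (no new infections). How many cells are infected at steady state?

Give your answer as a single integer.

Step 0 (initial): 3 infected
Step 1: +5 new -> 8 infected
Step 2: +5 new -> 13 infected
Step 3: +2 new -> 15 infected
Step 4: +0 new -> 15 infected

Answer: 15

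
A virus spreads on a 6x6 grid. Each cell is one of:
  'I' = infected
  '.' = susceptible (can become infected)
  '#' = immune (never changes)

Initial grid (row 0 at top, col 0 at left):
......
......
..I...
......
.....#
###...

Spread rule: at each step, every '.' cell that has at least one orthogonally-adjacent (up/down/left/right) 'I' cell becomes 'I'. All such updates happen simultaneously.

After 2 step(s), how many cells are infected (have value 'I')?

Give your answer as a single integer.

Answer: 13

Derivation:
Step 0 (initial): 1 infected
Step 1: +4 new -> 5 infected
Step 2: +8 new -> 13 infected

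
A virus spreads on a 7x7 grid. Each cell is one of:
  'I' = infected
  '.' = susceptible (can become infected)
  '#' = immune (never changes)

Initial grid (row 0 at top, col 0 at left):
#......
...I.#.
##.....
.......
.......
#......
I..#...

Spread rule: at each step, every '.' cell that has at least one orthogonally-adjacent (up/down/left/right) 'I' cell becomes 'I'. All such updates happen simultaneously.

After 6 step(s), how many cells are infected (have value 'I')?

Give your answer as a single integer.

Step 0 (initial): 2 infected
Step 1: +5 new -> 7 infected
Step 2: +8 new -> 15 infected
Step 3: +9 new -> 24 infected
Step 4: +8 new -> 32 infected
Step 5: +5 new -> 37 infected
Step 6: +3 new -> 40 infected

Answer: 40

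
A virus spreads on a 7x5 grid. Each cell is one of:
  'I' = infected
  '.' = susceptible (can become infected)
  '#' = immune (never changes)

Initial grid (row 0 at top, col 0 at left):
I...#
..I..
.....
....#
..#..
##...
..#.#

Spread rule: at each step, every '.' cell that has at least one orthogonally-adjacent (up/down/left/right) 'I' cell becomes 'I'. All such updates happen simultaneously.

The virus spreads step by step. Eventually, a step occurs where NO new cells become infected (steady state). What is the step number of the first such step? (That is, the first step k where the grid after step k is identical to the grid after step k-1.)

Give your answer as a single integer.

Step 0 (initial): 2 infected
Step 1: +6 new -> 8 infected
Step 2: +6 new -> 14 infected
Step 3: +4 new -> 18 infected
Step 4: +3 new -> 21 infected
Step 5: +2 new -> 23 infected
Step 6: +3 new -> 26 infected
Step 7: +0 new -> 26 infected

Answer: 7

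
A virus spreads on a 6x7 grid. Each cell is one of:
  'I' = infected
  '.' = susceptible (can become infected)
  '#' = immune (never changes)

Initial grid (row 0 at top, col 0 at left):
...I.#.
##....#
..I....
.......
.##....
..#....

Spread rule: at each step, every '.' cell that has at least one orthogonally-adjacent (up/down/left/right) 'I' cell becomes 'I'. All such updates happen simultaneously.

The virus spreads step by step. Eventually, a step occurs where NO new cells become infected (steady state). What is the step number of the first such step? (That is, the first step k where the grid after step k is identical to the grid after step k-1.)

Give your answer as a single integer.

Step 0 (initial): 2 infected
Step 1: +7 new -> 9 infected
Step 2: +6 new -> 15 infected
Step 3: +6 new -> 21 infected
Step 4: +5 new -> 26 infected
Step 5: +4 new -> 30 infected
Step 6: +3 new -> 33 infected
Step 7: +1 new -> 34 infected
Step 8: +0 new -> 34 infected

Answer: 8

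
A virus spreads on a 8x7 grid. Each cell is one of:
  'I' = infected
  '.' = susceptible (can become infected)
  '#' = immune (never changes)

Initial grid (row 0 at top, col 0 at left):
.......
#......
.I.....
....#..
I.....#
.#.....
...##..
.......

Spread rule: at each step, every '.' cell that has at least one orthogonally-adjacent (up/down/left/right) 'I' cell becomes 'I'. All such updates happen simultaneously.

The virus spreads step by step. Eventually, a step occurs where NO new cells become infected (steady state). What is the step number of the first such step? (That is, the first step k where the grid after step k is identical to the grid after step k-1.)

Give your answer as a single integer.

Answer: 10

Derivation:
Step 0 (initial): 2 infected
Step 1: +7 new -> 9 infected
Step 2: +6 new -> 15 infected
Step 3: +9 new -> 24 infected
Step 4: +7 new -> 31 infected
Step 5: +7 new -> 38 infected
Step 6: +5 new -> 43 infected
Step 7: +4 new -> 47 infected
Step 8: +2 new -> 49 infected
Step 9: +1 new -> 50 infected
Step 10: +0 new -> 50 infected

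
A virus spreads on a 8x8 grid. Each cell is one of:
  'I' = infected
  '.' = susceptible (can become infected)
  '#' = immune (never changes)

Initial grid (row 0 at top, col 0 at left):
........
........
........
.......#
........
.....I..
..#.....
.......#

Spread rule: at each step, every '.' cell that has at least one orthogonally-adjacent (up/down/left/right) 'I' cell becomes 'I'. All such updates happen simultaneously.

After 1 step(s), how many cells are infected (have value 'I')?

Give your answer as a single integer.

Answer: 5

Derivation:
Step 0 (initial): 1 infected
Step 1: +4 new -> 5 infected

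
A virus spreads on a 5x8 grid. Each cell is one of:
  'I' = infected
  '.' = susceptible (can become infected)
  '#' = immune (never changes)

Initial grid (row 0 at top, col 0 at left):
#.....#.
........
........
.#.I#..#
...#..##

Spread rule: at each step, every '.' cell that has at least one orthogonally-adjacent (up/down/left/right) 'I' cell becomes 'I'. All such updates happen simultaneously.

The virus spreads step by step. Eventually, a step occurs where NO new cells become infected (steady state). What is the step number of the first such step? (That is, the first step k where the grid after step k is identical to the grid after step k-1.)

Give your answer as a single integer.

Answer: 8

Derivation:
Step 0 (initial): 1 infected
Step 1: +2 new -> 3 infected
Step 2: +4 new -> 7 infected
Step 3: +6 new -> 13 infected
Step 4: +8 new -> 21 infected
Step 5: +8 new -> 29 infected
Step 6: +2 new -> 31 infected
Step 7: +1 new -> 32 infected
Step 8: +0 new -> 32 infected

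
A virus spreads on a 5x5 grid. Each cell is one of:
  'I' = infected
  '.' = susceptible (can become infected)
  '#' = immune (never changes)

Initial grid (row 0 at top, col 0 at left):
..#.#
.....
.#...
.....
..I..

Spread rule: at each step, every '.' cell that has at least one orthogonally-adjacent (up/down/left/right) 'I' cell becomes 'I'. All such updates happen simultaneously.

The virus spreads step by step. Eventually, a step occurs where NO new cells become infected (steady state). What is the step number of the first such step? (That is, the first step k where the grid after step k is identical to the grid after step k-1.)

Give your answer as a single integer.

Answer: 7

Derivation:
Step 0 (initial): 1 infected
Step 1: +3 new -> 4 infected
Step 2: +5 new -> 9 infected
Step 3: +4 new -> 13 infected
Step 4: +4 new -> 17 infected
Step 5: +4 new -> 21 infected
Step 6: +1 new -> 22 infected
Step 7: +0 new -> 22 infected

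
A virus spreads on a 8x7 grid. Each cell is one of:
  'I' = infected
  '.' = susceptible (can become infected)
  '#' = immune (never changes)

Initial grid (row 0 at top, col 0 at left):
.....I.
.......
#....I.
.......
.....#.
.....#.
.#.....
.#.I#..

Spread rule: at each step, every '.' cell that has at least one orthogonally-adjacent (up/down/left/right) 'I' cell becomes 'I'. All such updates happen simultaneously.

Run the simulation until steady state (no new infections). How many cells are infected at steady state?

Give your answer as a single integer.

Answer: 50

Derivation:
Step 0 (initial): 3 infected
Step 1: +8 new -> 11 infected
Step 2: +9 new -> 20 infected
Step 3: +10 new -> 30 infected
Step 4: +9 new -> 39 infected
Step 5: +6 new -> 45 infected
Step 6: +4 new -> 49 infected
Step 7: +1 new -> 50 infected
Step 8: +0 new -> 50 infected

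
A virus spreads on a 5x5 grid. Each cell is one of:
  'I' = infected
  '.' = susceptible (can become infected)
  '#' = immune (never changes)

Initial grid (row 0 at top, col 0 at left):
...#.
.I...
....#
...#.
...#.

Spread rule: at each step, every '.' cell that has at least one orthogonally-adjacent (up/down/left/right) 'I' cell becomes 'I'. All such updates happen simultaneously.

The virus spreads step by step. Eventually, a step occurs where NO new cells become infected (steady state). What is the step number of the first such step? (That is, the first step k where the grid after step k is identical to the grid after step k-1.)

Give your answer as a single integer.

Answer: 5

Derivation:
Step 0 (initial): 1 infected
Step 1: +4 new -> 5 infected
Step 2: +6 new -> 11 infected
Step 3: +5 new -> 16 infected
Step 4: +3 new -> 19 infected
Step 5: +0 new -> 19 infected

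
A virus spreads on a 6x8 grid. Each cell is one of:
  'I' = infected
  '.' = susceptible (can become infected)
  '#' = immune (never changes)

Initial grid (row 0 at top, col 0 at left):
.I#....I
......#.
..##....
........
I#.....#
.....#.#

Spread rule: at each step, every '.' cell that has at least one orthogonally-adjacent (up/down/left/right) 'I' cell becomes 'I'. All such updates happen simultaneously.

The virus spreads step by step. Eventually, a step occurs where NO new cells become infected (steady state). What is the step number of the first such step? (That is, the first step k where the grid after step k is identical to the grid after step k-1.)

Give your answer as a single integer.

Step 0 (initial): 3 infected
Step 1: +6 new -> 9 infected
Step 2: +8 new -> 17 infected
Step 3: +7 new -> 24 infected
Step 4: +7 new -> 31 infected
Step 5: +6 new -> 37 infected
Step 6: +3 new -> 40 infected
Step 7: +0 new -> 40 infected

Answer: 7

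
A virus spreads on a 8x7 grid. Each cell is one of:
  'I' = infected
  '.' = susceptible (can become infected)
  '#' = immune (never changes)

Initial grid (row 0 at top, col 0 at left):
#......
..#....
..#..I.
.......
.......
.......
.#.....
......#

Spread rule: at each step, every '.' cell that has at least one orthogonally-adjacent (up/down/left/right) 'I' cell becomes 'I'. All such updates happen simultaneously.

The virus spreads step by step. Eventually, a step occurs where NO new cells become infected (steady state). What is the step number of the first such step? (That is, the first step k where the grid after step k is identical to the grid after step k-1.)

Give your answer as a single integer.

Step 0 (initial): 1 infected
Step 1: +4 new -> 5 infected
Step 2: +7 new -> 12 infected
Step 3: +7 new -> 19 infected
Step 4: +6 new -> 25 infected
Step 5: +7 new -> 32 infected
Step 6: +7 new -> 39 infected
Step 7: +6 new -> 45 infected
Step 8: +3 new -> 48 infected
Step 9: +2 new -> 50 infected
Step 10: +1 new -> 51 infected
Step 11: +0 new -> 51 infected

Answer: 11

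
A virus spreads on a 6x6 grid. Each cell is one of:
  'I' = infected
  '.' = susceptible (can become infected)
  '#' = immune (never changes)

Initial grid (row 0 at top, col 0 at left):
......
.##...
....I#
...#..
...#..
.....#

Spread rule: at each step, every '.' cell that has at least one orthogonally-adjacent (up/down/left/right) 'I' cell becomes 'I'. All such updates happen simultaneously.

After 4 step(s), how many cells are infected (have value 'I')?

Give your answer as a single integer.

Answer: 21

Derivation:
Step 0 (initial): 1 infected
Step 1: +3 new -> 4 infected
Step 2: +6 new -> 10 infected
Step 3: +6 new -> 16 infected
Step 4: +5 new -> 21 infected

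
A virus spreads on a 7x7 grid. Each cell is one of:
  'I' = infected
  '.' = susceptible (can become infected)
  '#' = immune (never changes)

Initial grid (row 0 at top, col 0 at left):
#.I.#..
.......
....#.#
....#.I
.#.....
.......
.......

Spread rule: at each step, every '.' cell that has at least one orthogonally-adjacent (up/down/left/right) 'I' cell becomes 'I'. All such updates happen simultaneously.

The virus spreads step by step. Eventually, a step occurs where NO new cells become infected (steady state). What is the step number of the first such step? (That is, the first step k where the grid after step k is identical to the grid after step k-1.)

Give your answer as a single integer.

Answer: 9

Derivation:
Step 0 (initial): 2 infected
Step 1: +5 new -> 7 infected
Step 2: +6 new -> 13 infected
Step 3: +9 new -> 22 infected
Step 4: +9 new -> 31 infected
Step 5: +5 new -> 36 infected
Step 6: +4 new -> 40 infected
Step 7: +2 new -> 42 infected
Step 8: +1 new -> 43 infected
Step 9: +0 new -> 43 infected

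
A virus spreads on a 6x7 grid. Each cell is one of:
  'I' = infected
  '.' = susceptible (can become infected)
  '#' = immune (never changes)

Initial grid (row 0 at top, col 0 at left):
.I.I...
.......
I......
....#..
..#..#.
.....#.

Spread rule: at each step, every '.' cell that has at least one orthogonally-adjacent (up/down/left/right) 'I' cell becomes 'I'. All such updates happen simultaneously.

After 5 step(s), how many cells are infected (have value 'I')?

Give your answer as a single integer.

Step 0 (initial): 3 infected
Step 1: +8 new -> 11 infected
Step 2: +7 new -> 18 infected
Step 3: +7 new -> 25 infected
Step 4: +4 new -> 29 infected
Step 5: +5 new -> 34 infected

Answer: 34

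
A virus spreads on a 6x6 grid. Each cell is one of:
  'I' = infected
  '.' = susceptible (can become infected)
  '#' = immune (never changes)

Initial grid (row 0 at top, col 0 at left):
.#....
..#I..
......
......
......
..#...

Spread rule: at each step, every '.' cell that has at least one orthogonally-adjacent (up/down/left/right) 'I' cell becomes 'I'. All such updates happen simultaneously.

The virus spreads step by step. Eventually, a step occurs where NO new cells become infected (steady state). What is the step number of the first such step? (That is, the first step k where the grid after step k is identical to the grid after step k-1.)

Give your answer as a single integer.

Answer: 8

Derivation:
Step 0 (initial): 1 infected
Step 1: +3 new -> 4 infected
Step 2: +6 new -> 10 infected
Step 3: +6 new -> 16 infected
Step 4: +7 new -> 23 infected
Step 5: +5 new -> 28 infected
Step 6: +4 new -> 32 infected
Step 7: +1 new -> 33 infected
Step 8: +0 new -> 33 infected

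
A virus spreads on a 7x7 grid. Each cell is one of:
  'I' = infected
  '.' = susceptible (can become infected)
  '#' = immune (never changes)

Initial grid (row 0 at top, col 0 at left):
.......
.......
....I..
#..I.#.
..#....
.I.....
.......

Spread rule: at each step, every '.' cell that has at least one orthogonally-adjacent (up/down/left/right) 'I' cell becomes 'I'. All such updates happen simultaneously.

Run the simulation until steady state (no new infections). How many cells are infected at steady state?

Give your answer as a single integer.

Step 0 (initial): 3 infected
Step 1: +10 new -> 13 infected
Step 2: +11 new -> 24 infected
Step 3: +9 new -> 33 infected
Step 4: +7 new -> 40 infected
Step 5: +4 new -> 44 infected
Step 6: +2 new -> 46 infected
Step 7: +0 new -> 46 infected

Answer: 46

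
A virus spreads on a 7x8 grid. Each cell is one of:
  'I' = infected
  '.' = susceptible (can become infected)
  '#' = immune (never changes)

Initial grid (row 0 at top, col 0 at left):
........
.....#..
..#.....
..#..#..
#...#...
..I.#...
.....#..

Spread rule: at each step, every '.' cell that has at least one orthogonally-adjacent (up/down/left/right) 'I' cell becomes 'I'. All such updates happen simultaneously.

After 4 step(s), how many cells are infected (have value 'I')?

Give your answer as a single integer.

Step 0 (initial): 1 infected
Step 1: +4 new -> 5 infected
Step 2: +5 new -> 10 infected
Step 3: +4 new -> 14 infected
Step 4: +4 new -> 18 infected

Answer: 18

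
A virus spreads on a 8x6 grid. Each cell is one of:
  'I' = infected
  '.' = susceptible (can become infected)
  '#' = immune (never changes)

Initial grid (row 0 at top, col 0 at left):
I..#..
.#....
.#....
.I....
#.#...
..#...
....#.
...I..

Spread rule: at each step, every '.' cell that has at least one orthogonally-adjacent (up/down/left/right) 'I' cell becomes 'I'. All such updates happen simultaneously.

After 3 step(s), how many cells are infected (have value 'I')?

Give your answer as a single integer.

Step 0 (initial): 3 infected
Step 1: +8 new -> 11 infected
Step 2: +9 new -> 20 infected
Step 3: +9 new -> 29 infected

Answer: 29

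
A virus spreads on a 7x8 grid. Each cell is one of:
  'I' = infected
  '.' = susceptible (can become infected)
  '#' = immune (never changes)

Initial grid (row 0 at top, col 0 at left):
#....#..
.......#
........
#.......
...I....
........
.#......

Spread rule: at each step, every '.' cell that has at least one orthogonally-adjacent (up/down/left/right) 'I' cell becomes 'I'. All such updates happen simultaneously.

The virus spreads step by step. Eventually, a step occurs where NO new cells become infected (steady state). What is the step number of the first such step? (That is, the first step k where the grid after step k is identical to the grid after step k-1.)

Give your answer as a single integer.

Answer: 9

Derivation:
Step 0 (initial): 1 infected
Step 1: +4 new -> 5 infected
Step 2: +8 new -> 13 infected
Step 3: +11 new -> 24 infected
Step 4: +10 new -> 34 infected
Step 5: +10 new -> 44 infected
Step 6: +5 new -> 49 infected
Step 7: +1 new -> 50 infected
Step 8: +1 new -> 51 infected
Step 9: +0 new -> 51 infected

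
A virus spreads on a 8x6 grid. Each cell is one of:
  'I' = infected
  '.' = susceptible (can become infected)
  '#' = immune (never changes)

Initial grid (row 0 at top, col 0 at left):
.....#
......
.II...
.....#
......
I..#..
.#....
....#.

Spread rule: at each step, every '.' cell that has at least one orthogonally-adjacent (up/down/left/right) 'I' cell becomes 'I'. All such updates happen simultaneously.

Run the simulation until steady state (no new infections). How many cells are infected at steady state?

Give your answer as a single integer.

Answer: 43

Derivation:
Step 0 (initial): 3 infected
Step 1: +9 new -> 12 infected
Step 2: +11 new -> 23 infected
Step 3: +8 new -> 31 infected
Step 4: +5 new -> 36 infected
Step 5: +4 new -> 40 infected
Step 6: +2 new -> 42 infected
Step 7: +1 new -> 43 infected
Step 8: +0 new -> 43 infected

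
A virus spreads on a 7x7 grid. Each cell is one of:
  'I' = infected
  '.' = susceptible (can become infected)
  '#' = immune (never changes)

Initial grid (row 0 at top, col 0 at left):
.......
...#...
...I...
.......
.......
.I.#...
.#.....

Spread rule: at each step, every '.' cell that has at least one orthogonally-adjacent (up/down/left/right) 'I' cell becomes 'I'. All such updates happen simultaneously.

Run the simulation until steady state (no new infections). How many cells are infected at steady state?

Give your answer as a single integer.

Step 0 (initial): 2 infected
Step 1: +6 new -> 8 infected
Step 2: +12 new -> 20 infected
Step 3: +10 new -> 30 infected
Step 4: +9 new -> 39 infected
Step 5: +5 new -> 44 infected
Step 6: +2 new -> 46 infected
Step 7: +0 new -> 46 infected

Answer: 46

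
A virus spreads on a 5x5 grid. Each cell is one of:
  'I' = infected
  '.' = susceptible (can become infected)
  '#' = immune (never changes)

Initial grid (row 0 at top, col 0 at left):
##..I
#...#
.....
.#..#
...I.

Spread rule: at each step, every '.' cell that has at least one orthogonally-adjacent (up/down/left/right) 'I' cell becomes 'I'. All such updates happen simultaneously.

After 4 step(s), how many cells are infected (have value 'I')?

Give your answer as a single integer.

Answer: 18

Derivation:
Step 0 (initial): 2 infected
Step 1: +4 new -> 6 infected
Step 2: +5 new -> 11 infected
Step 3: +4 new -> 15 infected
Step 4: +3 new -> 18 infected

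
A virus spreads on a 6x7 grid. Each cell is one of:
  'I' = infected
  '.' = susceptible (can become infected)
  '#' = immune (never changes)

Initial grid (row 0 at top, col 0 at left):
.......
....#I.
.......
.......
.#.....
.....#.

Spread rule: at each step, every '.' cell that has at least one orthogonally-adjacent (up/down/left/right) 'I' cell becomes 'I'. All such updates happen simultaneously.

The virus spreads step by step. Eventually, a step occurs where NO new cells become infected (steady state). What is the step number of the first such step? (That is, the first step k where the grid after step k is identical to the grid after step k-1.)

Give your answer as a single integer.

Answer: 10

Derivation:
Step 0 (initial): 1 infected
Step 1: +3 new -> 4 infected
Step 2: +5 new -> 9 infected
Step 3: +5 new -> 14 infected
Step 4: +6 new -> 20 infected
Step 5: +7 new -> 27 infected
Step 6: +6 new -> 33 infected
Step 7: +3 new -> 36 infected
Step 8: +2 new -> 38 infected
Step 9: +1 new -> 39 infected
Step 10: +0 new -> 39 infected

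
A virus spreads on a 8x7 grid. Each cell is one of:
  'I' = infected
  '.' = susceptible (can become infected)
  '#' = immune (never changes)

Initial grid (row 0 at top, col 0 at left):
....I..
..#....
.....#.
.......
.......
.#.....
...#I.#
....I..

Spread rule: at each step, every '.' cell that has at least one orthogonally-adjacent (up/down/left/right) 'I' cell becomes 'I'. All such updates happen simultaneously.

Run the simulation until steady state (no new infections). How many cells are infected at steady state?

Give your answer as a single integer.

Step 0 (initial): 3 infected
Step 1: +7 new -> 10 infected
Step 2: +10 new -> 20 infected
Step 3: +10 new -> 30 infected
Step 4: +10 new -> 40 infected
Step 5: +6 new -> 46 infected
Step 6: +4 new -> 50 infected
Step 7: +1 new -> 51 infected
Step 8: +0 new -> 51 infected

Answer: 51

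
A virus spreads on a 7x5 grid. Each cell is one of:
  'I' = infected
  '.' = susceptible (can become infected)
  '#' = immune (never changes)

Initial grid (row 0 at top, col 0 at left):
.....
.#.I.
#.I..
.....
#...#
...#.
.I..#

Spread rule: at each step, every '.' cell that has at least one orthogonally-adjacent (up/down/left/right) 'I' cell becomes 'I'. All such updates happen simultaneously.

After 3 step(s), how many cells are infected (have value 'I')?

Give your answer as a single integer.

Answer: 26

Derivation:
Step 0 (initial): 3 infected
Step 1: +9 new -> 12 infected
Step 2: +10 new -> 22 infected
Step 3: +4 new -> 26 infected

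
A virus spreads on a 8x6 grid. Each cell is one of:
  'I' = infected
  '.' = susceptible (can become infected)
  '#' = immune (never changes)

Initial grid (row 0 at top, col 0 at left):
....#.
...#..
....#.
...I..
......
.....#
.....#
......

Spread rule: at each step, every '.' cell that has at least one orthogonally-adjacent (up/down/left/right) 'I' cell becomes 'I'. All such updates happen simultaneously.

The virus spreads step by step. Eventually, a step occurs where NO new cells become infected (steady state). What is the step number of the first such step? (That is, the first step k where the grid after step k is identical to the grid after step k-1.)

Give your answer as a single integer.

Answer: 8

Derivation:
Step 0 (initial): 1 infected
Step 1: +4 new -> 5 infected
Step 2: +6 new -> 11 infected
Step 3: +9 new -> 20 infected
Step 4: +9 new -> 29 infected
Step 5: +9 new -> 38 infected
Step 6: +4 new -> 42 infected
Step 7: +1 new -> 43 infected
Step 8: +0 new -> 43 infected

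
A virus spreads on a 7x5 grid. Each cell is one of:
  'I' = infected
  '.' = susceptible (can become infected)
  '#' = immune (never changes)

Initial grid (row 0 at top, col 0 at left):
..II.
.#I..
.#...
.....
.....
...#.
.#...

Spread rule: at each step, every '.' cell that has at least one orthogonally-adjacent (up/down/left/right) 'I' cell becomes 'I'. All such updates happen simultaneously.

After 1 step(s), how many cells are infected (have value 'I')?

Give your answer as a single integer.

Step 0 (initial): 3 infected
Step 1: +4 new -> 7 infected

Answer: 7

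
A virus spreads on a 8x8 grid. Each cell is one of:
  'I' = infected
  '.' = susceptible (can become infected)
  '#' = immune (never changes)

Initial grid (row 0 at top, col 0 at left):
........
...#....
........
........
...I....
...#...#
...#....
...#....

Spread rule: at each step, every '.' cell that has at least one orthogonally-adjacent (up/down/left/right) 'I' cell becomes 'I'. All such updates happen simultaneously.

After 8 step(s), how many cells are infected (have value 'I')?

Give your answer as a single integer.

Step 0 (initial): 1 infected
Step 1: +3 new -> 4 infected
Step 2: +7 new -> 11 infected
Step 3: +10 new -> 21 infected
Step 4: +13 new -> 34 infected
Step 5: +11 new -> 45 infected
Step 6: +9 new -> 54 infected
Step 7: +4 new -> 58 infected
Step 8: +1 new -> 59 infected

Answer: 59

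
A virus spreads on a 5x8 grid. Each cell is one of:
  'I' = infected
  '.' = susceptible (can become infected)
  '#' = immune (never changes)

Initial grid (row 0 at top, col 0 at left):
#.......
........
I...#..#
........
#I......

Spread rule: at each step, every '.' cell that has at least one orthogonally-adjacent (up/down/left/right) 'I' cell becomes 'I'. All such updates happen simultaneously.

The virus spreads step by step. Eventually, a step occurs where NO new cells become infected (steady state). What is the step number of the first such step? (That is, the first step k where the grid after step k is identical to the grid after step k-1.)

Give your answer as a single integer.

Answer: 10

Derivation:
Step 0 (initial): 2 infected
Step 1: +5 new -> 7 infected
Step 2: +4 new -> 11 infected
Step 3: +5 new -> 16 infected
Step 4: +4 new -> 20 infected
Step 5: +4 new -> 24 infected
Step 6: +5 new -> 29 infected
Step 7: +4 new -> 33 infected
Step 8: +2 new -> 35 infected
Step 9: +1 new -> 36 infected
Step 10: +0 new -> 36 infected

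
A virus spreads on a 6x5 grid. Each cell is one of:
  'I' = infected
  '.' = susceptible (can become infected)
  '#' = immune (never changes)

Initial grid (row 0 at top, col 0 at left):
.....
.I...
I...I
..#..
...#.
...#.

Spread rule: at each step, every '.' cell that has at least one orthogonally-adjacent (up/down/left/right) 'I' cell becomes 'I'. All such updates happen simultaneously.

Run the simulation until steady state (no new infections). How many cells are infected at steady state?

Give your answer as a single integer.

Step 0 (initial): 3 infected
Step 1: +8 new -> 11 infected
Step 2: +9 new -> 20 infected
Step 3: +4 new -> 24 infected
Step 4: +2 new -> 26 infected
Step 5: +1 new -> 27 infected
Step 6: +0 new -> 27 infected

Answer: 27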